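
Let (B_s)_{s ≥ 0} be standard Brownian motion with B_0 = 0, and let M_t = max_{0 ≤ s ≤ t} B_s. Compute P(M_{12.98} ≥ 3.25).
P(M_{12.98} ≥ 3.25) = 2·P(B_{12.98} ≥ 3.25) = 2(1 − Φ(3.25/√12.98)) ≈ 0.3670

By the reflection principle for Brownian motion, P(M_t ≥ a) = 2 · P(B_t ≥ a) for a ≥ 0. Since B_t ~ N(0, t), P(B_t ≥ 3.25) = 1 − Φ(3.25/√t) = 1 − Φ(3.25/√12.98) = 1 − Φ(0.9021). So
  P(M_{12.98} ≥ 3.25) = 2(1 − Φ(0.9021)) ≈ 0.3670.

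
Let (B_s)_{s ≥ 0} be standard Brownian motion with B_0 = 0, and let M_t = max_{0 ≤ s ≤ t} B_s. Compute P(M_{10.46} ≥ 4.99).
P(M_{10.46} ≥ 4.99) = 2·P(B_{10.46} ≥ 4.99) = 2(1 − Φ(4.99/√10.46)) ≈ 0.1229

By the reflection principle for Brownian motion, P(M_t ≥ a) = 2 · P(B_t ≥ a) for a ≥ 0. Since B_t ~ N(0, t), P(B_t ≥ 4.99) = 1 − Φ(4.99/√t) = 1 − Φ(4.99/√10.46) = 1 − Φ(1.5429). So
  P(M_{10.46} ≥ 4.99) = 2(1 − Φ(1.5429)) ≈ 0.1229.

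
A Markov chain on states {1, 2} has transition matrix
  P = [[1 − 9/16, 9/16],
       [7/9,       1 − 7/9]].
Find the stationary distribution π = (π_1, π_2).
π_1 = 112/193, π_2 = 81/193

Solve πP = π with π_1 + π_2 = 1. From πP = π: π_1 · (1 − 9/16) + π_2 · 7/9 = π_1 ⇒ π_2 · 7/9 = π_1 · 9/16 ⇒ π_2/π_1 = (9/16)/(7/9) = 81/112. Together with π_1 + π_2 = 1:
  π_1 = (7/9)/(9/16 + 7/9) = (7/9)/(193/144) = 112/193,
  π_2 = (9/16)/(9/16 + 7/9) = (9/16)/(193/144) = 81/193.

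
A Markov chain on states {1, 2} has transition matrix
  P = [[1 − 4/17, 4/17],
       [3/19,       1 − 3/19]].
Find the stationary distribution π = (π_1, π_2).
π_1 = 51/127, π_2 = 76/127

Solve πP = π with π_1 + π_2 = 1. From πP = π: π_1 · (1 − 4/17) + π_2 · 3/19 = π_1 ⇒ π_2 · 3/19 = π_1 · 4/17 ⇒ π_2/π_1 = (4/17)/(3/19) = 76/51. Together with π_1 + π_2 = 1:
  π_1 = (3/19)/(4/17 + 3/19) = (3/19)/(127/323) = 51/127,
  π_2 = (4/17)/(4/17 + 3/19) = (4/17)/(127/323) = 76/127.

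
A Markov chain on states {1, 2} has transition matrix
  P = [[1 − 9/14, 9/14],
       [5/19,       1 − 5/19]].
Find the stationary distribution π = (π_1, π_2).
π_1 = 70/241, π_2 = 171/241

Solve πP = π with π_1 + π_2 = 1. From πP = π: π_1 · (1 − 9/14) + π_2 · 5/19 = π_1 ⇒ π_2 · 5/19 = π_1 · 9/14 ⇒ π_2/π_1 = (9/14)/(5/19) = 171/70. Together with π_1 + π_2 = 1:
  π_1 = (5/19)/(9/14 + 5/19) = (5/19)/(241/266) = 70/241,
  π_2 = (9/14)/(9/14 + 5/19) = (9/14)/(241/266) = 171/241.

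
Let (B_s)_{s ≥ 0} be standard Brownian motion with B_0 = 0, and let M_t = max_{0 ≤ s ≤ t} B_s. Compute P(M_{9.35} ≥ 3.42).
P(M_{9.35} ≥ 3.42) = 2·P(B_{9.35} ≥ 3.42) = 2(1 − Φ(3.42/√9.35)) ≈ 0.2634

By the reflection principle for Brownian motion, P(M_t ≥ a) = 2 · P(B_t ≥ a) for a ≥ 0. Since B_t ~ N(0, t), P(B_t ≥ 3.42) = 1 − Φ(3.42/√t) = 1 − Φ(3.42/√9.35) = 1 − Φ(1.1185). So
  P(M_{9.35} ≥ 3.42) = 2(1 − Φ(1.1185)) ≈ 0.2634.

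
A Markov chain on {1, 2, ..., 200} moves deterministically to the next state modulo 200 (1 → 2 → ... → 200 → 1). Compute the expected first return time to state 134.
E[T_134 | X_0 = 134] = 200

The chain cycles deterministically, so starting at state 134 it returns in exactly 200 steps. Equivalently, the stationary distribution is uniform π_j = 1/200 for every state j, so by Kac's formula E[T_134] = 1/π_134 = 200.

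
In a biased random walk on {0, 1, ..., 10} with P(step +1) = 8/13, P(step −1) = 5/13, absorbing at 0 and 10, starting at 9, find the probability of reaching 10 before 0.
P(hit 10 before 0) = (1 − (5/8)^9) / (1 − (5/8)^10) = 352705608/354658733

Let u_k denote P(reach 10 before 0 | start at k). Boundary: u_0 = 0, u_10 = 1. Recurrence: u_k = 8/13·u_{k+1} + 5/13·u_{k-1} for 1 ≤ k ≤ 9. Try u_k = A + B·r^k with r = q/p = (5/13)/(8/13) = 5/8. Substitution satisfies the recurrence; boundary conditions give:
  u_k = (1 − r^k) / (1 − r^N) = (1 − (5/8)^9) / (1 − (5/8)^10) = 352705608/354658733.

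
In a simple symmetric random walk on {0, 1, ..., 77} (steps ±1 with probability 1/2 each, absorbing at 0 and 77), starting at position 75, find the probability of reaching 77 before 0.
P(hit 77 before 0) = 75/77

Let u_k = P(hit 77 before 0 | start at k). Then u_0 = 0, u_77 = 1, and u_k = u_{k-1}/2 + u_{k+1}/2 for 1 ≤ k ≤ 76. This harmonic recurrence is solved by u_k = k/77, giving u_75 = 75/77.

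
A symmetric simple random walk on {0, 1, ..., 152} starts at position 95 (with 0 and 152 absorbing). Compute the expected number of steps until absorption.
E[τ | X_0 = 95] = 5415

Let v_k = E[τ | X_0 = k]. Boundary: v_0 = v_152 = 0. Recurrence: v_k = 1 + (v_{k-1} + v_{k+1})/2 for 1 ≤ k ≤ 151. The particular solution to v_k − (v_{k-1} + v_{k+1})/2 = 1 is v_k = −k^2. Adding homogeneous solution A + B k and matching boundaries gives v_k = k (152 − k). Substituting k = 95: v_95 = 95 · 57 = 5415.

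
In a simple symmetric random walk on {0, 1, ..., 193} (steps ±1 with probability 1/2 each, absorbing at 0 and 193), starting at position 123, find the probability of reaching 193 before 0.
P(hit 193 before 0) = 123/193

Let u_k = P(hit 193 before 0 | start at k). Then u_0 = 0, u_193 = 1, and u_k = u_{k-1}/2 + u_{k+1}/2 for 1 ≤ k ≤ 192. This harmonic recurrence is solved by u_k = k/193, giving u_123 = 123/193.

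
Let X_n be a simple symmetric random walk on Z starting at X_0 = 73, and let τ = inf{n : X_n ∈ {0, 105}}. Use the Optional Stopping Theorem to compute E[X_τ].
E[X_τ] = 73

X_n is a martingale and τ is a bounded-mean stopping time (indeed τ is finite a.s. with bounded expectation since the walk is in a bounded region). By the OST, E[X_τ] = E[X_0] = 73. Equivalently: E[X_τ] = 105 · P(hit 105 first) + 0 · P(hit 0 first) = 105 · (73/105) = 73.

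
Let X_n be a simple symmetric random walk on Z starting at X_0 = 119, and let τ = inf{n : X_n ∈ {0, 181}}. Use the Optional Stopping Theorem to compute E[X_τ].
E[X_τ] = 119

X_n is a martingale and τ is a bounded-mean stopping time (indeed τ is finite a.s. with bounded expectation since the walk is in a bounded region). By the OST, E[X_τ] = E[X_0] = 119. Equivalently: E[X_τ] = 181 · P(hit 181 first) + 0 · P(hit 0 first) = 181 · (119/181) = 119.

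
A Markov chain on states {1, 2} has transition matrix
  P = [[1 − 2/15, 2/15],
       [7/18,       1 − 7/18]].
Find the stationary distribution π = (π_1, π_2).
π_1 = 35/47, π_2 = 12/47

Solve πP = π with π_1 + π_2 = 1. From πP = π: π_1 · (1 − 2/15) + π_2 · 7/18 = π_1 ⇒ π_2 · 7/18 = π_1 · 2/15 ⇒ π_2/π_1 = (2/15)/(7/18) = 12/35. Together with π_1 + π_2 = 1:
  π_1 = (7/18)/(2/15 + 7/18) = (7/18)/(47/90) = 35/47,
  π_2 = (2/15)/(2/15 + 7/18) = (2/15)/(47/90) = 12/47.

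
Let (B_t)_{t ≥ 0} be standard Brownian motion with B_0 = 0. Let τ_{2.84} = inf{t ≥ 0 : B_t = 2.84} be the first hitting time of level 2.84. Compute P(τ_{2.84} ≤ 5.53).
P(τ_{2.84} ≤ 5.53) = 2(1 − Φ(2.84/√5.53)) = 2(1 − Φ(1.2077)) ≈ 0.2272

By the reflection principle for standard BM, P(τ_b ≤ t) = 2 · P(B_t ≥ b). Since B_t ~ N(0, t), P(B_t ≥ 2.84) = 1 − Φ(2.84/√t) = 1 − Φ(2.84/√5.53) = 1 − Φ(1.2077) ≈ 0.11358. Doubling: P(τ_{2.84} ≤ 5.53) ≈ 2 · 0.11358 = 0.22716 ≈ 0.2272.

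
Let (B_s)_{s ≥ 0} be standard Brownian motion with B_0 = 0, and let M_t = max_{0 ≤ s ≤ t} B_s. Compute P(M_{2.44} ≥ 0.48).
P(M_{2.44} ≥ 0.48) = 2·P(B_{2.44} ≥ 0.48) = 2(1 − Φ(0.48/√2.44)) ≈ 0.7586

By the reflection principle for Brownian motion, P(M_t ≥ a) = 2 · P(B_t ≥ a) for a ≥ 0. Since B_t ~ N(0, t), P(B_t ≥ 0.48) = 1 − Φ(0.48/√t) = 1 − Φ(0.48/√2.44) = 1 − Φ(0.3073). So
  P(M_{2.44} ≥ 0.48) = 2(1 − Φ(0.3073)) ≈ 0.7586.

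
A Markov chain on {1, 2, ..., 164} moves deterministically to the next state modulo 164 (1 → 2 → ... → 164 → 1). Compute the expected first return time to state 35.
E[T_35 | X_0 = 35] = 164

The chain cycles deterministically, so starting at state 35 it returns in exactly 164 steps. Equivalently, the stationary distribution is uniform π_j = 1/164 for every state j, so by Kac's formula E[T_35] = 1/π_35 = 164.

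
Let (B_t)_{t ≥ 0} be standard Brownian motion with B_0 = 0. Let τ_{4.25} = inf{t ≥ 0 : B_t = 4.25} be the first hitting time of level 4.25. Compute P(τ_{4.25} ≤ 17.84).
P(τ_{4.25} ≤ 17.84) = 2(1 − Φ(4.25/√17.84)) = 2(1 − Φ(1.0062)) ≈ 0.3143

By the reflection principle for standard BM, P(τ_b ≤ t) = 2 · P(B_t ≥ b). Since B_t ~ N(0, t), P(B_t ≥ 4.25) = 1 − Φ(4.25/√t) = 1 − Φ(4.25/√17.84) = 1 − Φ(1.0062) ≈ 0.15716. Doubling: P(τ_{4.25} ≤ 17.84) ≈ 2 · 0.15716 = 0.31432 ≈ 0.3143.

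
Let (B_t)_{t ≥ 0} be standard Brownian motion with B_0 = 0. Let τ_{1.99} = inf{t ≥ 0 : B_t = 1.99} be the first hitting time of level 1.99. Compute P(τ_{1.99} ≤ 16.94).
P(τ_{1.99} ≤ 16.94) = 2(1 − Φ(1.99/√16.94)) = 2(1 − Φ(0.4835)) ≈ 0.6287

By the reflection principle for standard BM, P(τ_b ≤ t) = 2 · P(B_t ≥ b). Since B_t ~ N(0, t), P(B_t ≥ 1.99) = 1 − Φ(1.99/√t) = 1 − Φ(1.99/√16.94) = 1 − Φ(0.4835) ≈ 0.31437. Doubling: P(τ_{1.99} ≤ 16.94) ≈ 2 · 0.31437 = 0.62874 ≈ 0.6287.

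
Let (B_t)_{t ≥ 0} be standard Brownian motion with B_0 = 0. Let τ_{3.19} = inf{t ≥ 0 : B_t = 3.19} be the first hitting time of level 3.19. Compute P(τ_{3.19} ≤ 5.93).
P(τ_{3.19} ≤ 5.93) = 2(1 − Φ(3.19/√5.93)) = 2(1 − Φ(1.3100)) ≈ 0.1902

By the reflection principle for standard BM, P(τ_b ≤ t) = 2 · P(B_t ≥ b). Since B_t ~ N(0, t), P(B_t ≥ 3.19) = 1 − Φ(3.19/√t) = 1 − Φ(3.19/√5.93) = 1 − Φ(1.3100) ≈ 0.09510. Doubling: P(τ_{3.19} ≤ 5.93) ≈ 2 · 0.09510 = 0.19020 ≈ 0.1902.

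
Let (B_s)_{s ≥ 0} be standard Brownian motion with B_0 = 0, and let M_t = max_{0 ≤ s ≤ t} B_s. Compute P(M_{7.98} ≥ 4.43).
P(M_{7.98} ≥ 4.43) = 2·P(B_{7.98} ≥ 4.43) = 2(1 − Φ(4.43/√7.98)) ≈ 0.1168

By the reflection principle for Brownian motion, P(M_t ≥ a) = 2 · P(B_t ≥ a) for a ≥ 0. Since B_t ~ N(0, t), P(B_t ≥ 4.43) = 1 − Φ(4.43/√t) = 1 − Φ(4.43/√7.98) = 1 − Φ(1.5682). So
  P(M_{7.98} ≥ 4.43) = 2(1 − Φ(1.5682)) ≈ 0.1168.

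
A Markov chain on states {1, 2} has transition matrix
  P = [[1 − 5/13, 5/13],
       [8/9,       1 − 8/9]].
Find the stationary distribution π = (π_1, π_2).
π_1 = 104/149, π_2 = 45/149

Solve πP = π with π_1 + π_2 = 1. From πP = π: π_1 · (1 − 5/13) + π_2 · 8/9 = π_1 ⇒ π_2 · 8/9 = π_1 · 5/13 ⇒ π_2/π_1 = (5/13)/(8/9) = 45/104. Together with π_1 + π_2 = 1:
  π_1 = (8/9)/(5/13 + 8/9) = (8/9)/(149/117) = 104/149,
  π_2 = (5/13)/(5/13 + 8/9) = (5/13)/(149/117) = 45/149.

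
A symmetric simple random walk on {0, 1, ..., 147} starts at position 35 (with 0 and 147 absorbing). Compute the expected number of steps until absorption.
E[τ | X_0 = 35] = 3920

Let v_k = E[τ | X_0 = k]. Boundary: v_0 = v_147 = 0. Recurrence: v_k = 1 + (v_{k-1} + v_{k+1})/2 for 1 ≤ k ≤ 146. The particular solution to v_k − (v_{k-1} + v_{k+1})/2 = 1 is v_k = −k^2. Adding homogeneous solution A + B k and matching boundaries gives v_k = k (147 − k). Substituting k = 35: v_35 = 35 · 112 = 3920.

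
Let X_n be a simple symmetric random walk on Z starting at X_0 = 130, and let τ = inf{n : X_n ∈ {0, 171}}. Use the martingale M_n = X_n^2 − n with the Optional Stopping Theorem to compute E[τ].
E[τ] = 5330

M_n = X_n^2 − n is a martingale (since E[X_{n+1}^2 | F_n] = X_n^2 + 1). By OST (τ has finite mean in a bounded region), E[M_τ] = E[M_0] = X_0^2 − 0 = 130^2 = 16900. Also E[M_τ] = E[X_τ^2] − E[τ]. The walk exits at 0 or 171, with P(hit 171 first) = 130/171, so E[X_τ^2] = 171^2 · 130/171 + 0 = 22230. Thus E[τ] = E[X_τ^2] − E[M_τ] = 22230 − 16900 = 5330 = 130(171 − 130) = 5330.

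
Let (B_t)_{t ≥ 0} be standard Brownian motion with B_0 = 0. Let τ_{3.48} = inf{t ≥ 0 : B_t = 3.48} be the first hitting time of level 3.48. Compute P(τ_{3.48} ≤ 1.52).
P(τ_{3.48} ≤ 1.52) = 2(1 − Φ(3.48/√1.52)) = 2(1 − Φ(2.8227)) ≈ 0.0048

By the reflection principle for standard BM, P(τ_b ≤ t) = 2 · P(B_t ≥ b). Since B_t ~ N(0, t), P(B_t ≥ 3.48) = 1 − Φ(3.48/√t) = 1 − Φ(3.48/√1.52) = 1 − Φ(2.8227) ≈ 0.00238. Doubling: P(τ_{3.48} ≤ 1.52) ≈ 2 · 0.00238 = 0.00476 ≈ 0.0048.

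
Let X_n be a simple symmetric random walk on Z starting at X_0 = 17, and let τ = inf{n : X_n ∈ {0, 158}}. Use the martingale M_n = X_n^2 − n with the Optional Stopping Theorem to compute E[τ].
E[τ] = 2397

M_n = X_n^2 − n is a martingale (since E[X_{n+1}^2 | F_n] = X_n^2 + 1). By OST (τ has finite mean in a bounded region), E[M_τ] = E[M_0] = X_0^2 − 0 = 17^2 = 289. Also E[M_τ] = E[X_τ^2] − E[τ]. The walk exits at 0 or 158, with P(hit 158 first) = 17/158, so E[X_τ^2] = 158^2 · 17/158 + 0 = 2686. Thus E[τ] = E[X_τ^2] − E[M_τ] = 2686 − 289 = 2397 = 17(158 − 17) = 2397.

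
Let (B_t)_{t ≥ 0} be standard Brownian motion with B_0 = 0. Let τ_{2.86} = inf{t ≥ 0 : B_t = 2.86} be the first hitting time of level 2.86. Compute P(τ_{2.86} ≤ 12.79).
P(τ_{2.86} ≤ 12.79) = 2(1 − Φ(2.86/√12.79)) = 2(1 − Φ(0.7997)) ≈ 0.4239

By the reflection principle for standard BM, P(τ_b ≤ t) = 2 · P(B_t ≥ b). Since B_t ~ N(0, t), P(B_t ≥ 2.86) = 1 − Φ(2.86/√t) = 1 − Φ(2.86/√12.79) = 1 − Φ(0.7997) ≈ 0.21194. Doubling: P(τ_{2.86} ≤ 12.79) ≈ 2 · 0.21194 = 0.42388 ≈ 0.4239.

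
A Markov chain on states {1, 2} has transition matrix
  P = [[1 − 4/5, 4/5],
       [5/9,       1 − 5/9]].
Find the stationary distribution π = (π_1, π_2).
π_1 = 25/61, π_2 = 36/61

Solve πP = π with π_1 + π_2 = 1. From πP = π: π_1 · (1 − 4/5) + π_2 · 5/9 = π_1 ⇒ π_2 · 5/9 = π_1 · 4/5 ⇒ π_2/π_1 = (4/5)/(5/9) = 36/25. Together with π_1 + π_2 = 1:
  π_1 = (5/9)/(4/5 + 5/9) = (5/9)/(61/45) = 25/61,
  π_2 = (4/5)/(4/5 + 5/9) = (4/5)/(61/45) = 36/61.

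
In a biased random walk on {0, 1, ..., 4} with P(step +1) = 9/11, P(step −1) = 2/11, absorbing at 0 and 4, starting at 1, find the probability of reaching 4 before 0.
P(hit 4 before 0) = (1 − (2/9)^1) / (1 − (2/9)^4) = 729/935

Let u_k denote P(reach 4 before 0 | start at k). Boundary: u_0 = 0, u_4 = 1. Recurrence: u_k = 9/11·u_{k+1} + 2/11·u_{k-1} for 1 ≤ k ≤ 3. Try u_k = A + B·r^k with r = q/p = (2/11)/(9/11) = 2/9. Substitution satisfies the recurrence; boundary conditions give:
  u_k = (1 − r^k) / (1 − r^N) = (1 − (2/9)^1) / (1 − (2/9)^4) = 729/935.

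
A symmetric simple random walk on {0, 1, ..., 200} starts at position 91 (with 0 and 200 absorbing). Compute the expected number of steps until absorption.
E[τ | X_0 = 91] = 9919

Let v_k = E[τ | X_0 = k]. Boundary: v_0 = v_200 = 0. Recurrence: v_k = 1 + (v_{k-1} + v_{k+1})/2 for 1 ≤ k ≤ 199. The particular solution to v_k − (v_{k-1} + v_{k+1})/2 = 1 is v_k = −k^2. Adding homogeneous solution A + B k and matching boundaries gives v_k = k (200 − k). Substituting k = 91: v_91 = 91 · 109 = 9919.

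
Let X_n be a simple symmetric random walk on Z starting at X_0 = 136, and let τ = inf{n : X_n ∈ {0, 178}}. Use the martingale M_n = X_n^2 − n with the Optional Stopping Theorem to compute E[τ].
E[τ] = 5712

M_n = X_n^2 − n is a martingale (since E[X_{n+1}^2 | F_n] = X_n^2 + 1). By OST (τ has finite mean in a bounded region), E[M_τ] = E[M_0] = X_0^2 − 0 = 136^2 = 18496. Also E[M_τ] = E[X_τ^2] − E[τ]. The walk exits at 0 or 178, with P(hit 178 first) = 136/178, so E[X_τ^2] = 178^2 · 136/178 + 0 = 24208. Thus E[τ] = E[X_τ^2] − E[M_τ] = 24208 − 18496 = 5712 = 136(178 − 136) = 5712.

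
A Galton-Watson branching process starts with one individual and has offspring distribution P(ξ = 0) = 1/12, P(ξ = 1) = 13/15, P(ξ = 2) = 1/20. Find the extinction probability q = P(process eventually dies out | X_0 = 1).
q = 1

Mean offspring μ = 0·1/12 + 1·13/15 + 2·1/20 = 29/30 ≤ 1. For μ ≤ 1 with offspring not concentrated at 1, the Galton-Watson process goes extinct almost surely, so q = 1.
(Algebraic check: The pgf is f(s) = 1/12 + 13/15·s + 1/20·s². The extinction probability q is the smallest fixed point of f in [0, 1]. Setting s = f(s):
  1/20·s² + (13/15 − 1)·s + 1/12 = 0
  1/20·s² − (1/12 + 1/20)·s + 1/12 = 0
which factors as (s − 1)·(1/20·s − 1/12) = 0, giving roots s = 1 and s = (1/12)/(1/20) = 5/3. Since 5/3 ≥ 1, the smallest root in [0, 1] is s = 1.)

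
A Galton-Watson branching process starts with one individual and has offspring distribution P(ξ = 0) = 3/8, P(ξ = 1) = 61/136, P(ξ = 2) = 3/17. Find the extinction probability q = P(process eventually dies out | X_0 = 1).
q = 1

Mean offspring μ = 0·3/8 + 1·61/136 + 2·3/17 = 109/136 ≤ 1. For μ ≤ 1 with offspring not concentrated at 1, the Galton-Watson process goes extinct almost surely, so q = 1.
(Algebraic check: The pgf is f(s) = 3/8 + 61/136·s + 3/17·s². The extinction probability q is the smallest fixed point of f in [0, 1]. Setting s = f(s):
  3/17·s² + (61/136 − 1)·s + 3/8 = 0
  3/17·s² − (3/8 + 3/17)·s + 3/8 = 0
which factors as (s − 1)·(3/17·s − 3/8) = 0, giving roots s = 1 and s = (3/8)/(3/17) = 17/8. Since 17/8 ≥ 1, the smallest root in [0, 1] is s = 1.)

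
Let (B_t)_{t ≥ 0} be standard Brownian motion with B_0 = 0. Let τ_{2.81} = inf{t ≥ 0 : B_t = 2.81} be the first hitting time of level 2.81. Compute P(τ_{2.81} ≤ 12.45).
P(τ_{2.81} ≤ 12.45) = 2(1 − Φ(2.81/√12.45)) = 2(1 − Φ(0.7964)) ≈ 0.4258

By the reflection principle for standard BM, P(τ_b ≤ t) = 2 · P(B_t ≥ b). Since B_t ~ N(0, t), P(B_t ≥ 2.81) = 1 − Φ(2.81/√t) = 1 − Φ(2.81/√12.45) = 1 − Φ(0.7964) ≈ 0.21290. Doubling: P(τ_{2.81} ≤ 12.45) ≈ 2 · 0.21290 = 0.42580 ≈ 0.4258.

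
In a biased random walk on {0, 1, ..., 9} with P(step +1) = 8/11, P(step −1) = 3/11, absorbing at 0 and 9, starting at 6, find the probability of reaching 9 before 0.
P(hit 9 before 0) = (1 − (3/8)^6) / (1 − (3/8)^9) = 275968/276697

Let u_k denote P(reach 9 before 0 | start at k). Boundary: u_0 = 0, u_9 = 1. Recurrence: u_k = 8/11·u_{k+1} + 3/11·u_{k-1} for 1 ≤ k ≤ 8. Try u_k = A + B·r^k with r = q/p = (3/11)/(8/11) = 3/8. Substitution satisfies the recurrence; boundary conditions give:
  u_k = (1 − r^k) / (1 − r^N) = (1 − (3/8)^6) / (1 − (3/8)^9) = 275968/276697.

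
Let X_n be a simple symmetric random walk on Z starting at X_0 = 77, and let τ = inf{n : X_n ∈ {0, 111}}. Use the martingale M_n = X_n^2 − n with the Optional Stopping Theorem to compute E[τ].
E[τ] = 2618

M_n = X_n^2 − n is a martingale (since E[X_{n+1}^2 | F_n] = X_n^2 + 1). By OST (τ has finite mean in a bounded region), E[M_τ] = E[M_0] = X_0^2 − 0 = 77^2 = 5929. Also E[M_τ] = E[X_τ^2] − E[τ]. The walk exits at 0 or 111, with P(hit 111 first) = 77/111, so E[X_τ^2] = 111^2 · 77/111 + 0 = 8547. Thus E[τ] = E[X_τ^2] − E[M_τ] = 8547 − 5929 = 2618 = 77(111 − 77) = 2618.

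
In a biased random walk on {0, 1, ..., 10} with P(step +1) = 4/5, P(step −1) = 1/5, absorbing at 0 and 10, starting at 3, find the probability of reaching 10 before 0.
P(hit 10 before 0) = (1 − (1/4)^3) / (1 − (1/4)^10) = 344064/349525

Let u_k denote P(reach 10 before 0 | start at k). Boundary: u_0 = 0, u_10 = 1. Recurrence: u_k = 4/5·u_{k+1} + 1/5·u_{k-1} for 1 ≤ k ≤ 9. Try u_k = A + B·r^k with r = q/p = (1/5)/(4/5) = 1/4. Substitution satisfies the recurrence; boundary conditions give:
  u_k = (1 − r^k) / (1 − r^N) = (1 − (1/4)^3) / (1 − (1/4)^10) = 344064/349525.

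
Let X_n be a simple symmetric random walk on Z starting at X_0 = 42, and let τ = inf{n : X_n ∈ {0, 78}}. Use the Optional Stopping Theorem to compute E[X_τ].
E[X_τ] = 42

X_n is a martingale and τ is a bounded-mean stopping time (indeed τ is finite a.s. with bounded expectation since the walk is in a bounded region). By the OST, E[X_τ] = E[X_0] = 42. Equivalently: E[X_τ] = 78 · P(hit 78 first) + 0 · P(hit 0 first) = 78 · (42/78) = 42.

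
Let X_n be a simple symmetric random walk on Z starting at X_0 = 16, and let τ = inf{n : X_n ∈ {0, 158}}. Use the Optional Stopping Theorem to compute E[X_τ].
E[X_τ] = 16

X_n is a martingale and τ is a bounded-mean stopping time (indeed τ is finite a.s. with bounded expectation since the walk is in a bounded region). By the OST, E[X_τ] = E[X_0] = 16. Equivalently: E[X_τ] = 158 · P(hit 158 first) + 0 · P(hit 0 first) = 158 · (16/158) = 16.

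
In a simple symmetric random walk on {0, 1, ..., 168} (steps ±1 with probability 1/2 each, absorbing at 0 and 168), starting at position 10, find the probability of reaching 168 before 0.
P(hit 168 before 0) = 10/168 = 5/84

Let u_k = P(hit 168 before 0 | start at k). Then u_0 = 0, u_168 = 1, and u_k = u_{k-1}/2 + u_{k+1}/2 for 1 ≤ k ≤ 167. This harmonic recurrence is solved by u_k = k/168, giving u_10 = 10/168 = 5/84.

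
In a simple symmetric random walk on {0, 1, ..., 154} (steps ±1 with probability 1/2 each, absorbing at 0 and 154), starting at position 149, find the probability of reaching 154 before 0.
P(hit 154 before 0) = 149/154

Let u_k = P(hit 154 before 0 | start at k). Then u_0 = 0, u_154 = 1, and u_k = u_{k-1}/2 + u_{k+1}/2 for 1 ≤ k ≤ 153. This harmonic recurrence is solved by u_k = k/154, giving u_149 = 149/154.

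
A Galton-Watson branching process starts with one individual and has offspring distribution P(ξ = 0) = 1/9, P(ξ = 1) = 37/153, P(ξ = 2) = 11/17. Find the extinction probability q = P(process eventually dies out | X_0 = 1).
q = 17/99

The pgf is f(s) = 1/9 + 37/153·s + 11/17·s². The extinction probability q is the smallest fixed point of f in [0, 1]. Setting s = f(s):
  11/17·s² + (37/153 − 1)·s + 1/9 = 0
  11/17·s² − (1/9 + 11/17)·s + 1/9 = 0
which factors as (s − 1)·(11/17·s − 1/9) = 0, giving roots s = 1 and s = (1/9)/(11/17) = 17/99.
Mean offspring μ = 37/153 + 2·11/17 = 235/153 > 1 (supercritical), so q < 1. The extinction probability is the smaller root: q = (1/9)/(11/17) = 17/99.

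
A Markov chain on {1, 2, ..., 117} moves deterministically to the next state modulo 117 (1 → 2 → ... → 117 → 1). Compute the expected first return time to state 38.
E[T_38 | X_0 = 38] = 117

The chain cycles deterministically, so starting at state 38 it returns in exactly 117 steps. Equivalently, the stationary distribution is uniform π_j = 1/117 for every state j, so by Kac's formula E[T_38] = 1/π_38 = 117.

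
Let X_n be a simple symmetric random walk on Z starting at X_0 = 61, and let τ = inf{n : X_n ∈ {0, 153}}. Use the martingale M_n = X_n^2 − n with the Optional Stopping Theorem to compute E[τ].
E[τ] = 5612

M_n = X_n^2 − n is a martingale (since E[X_{n+1}^2 | F_n] = X_n^2 + 1). By OST (τ has finite mean in a bounded region), E[M_τ] = E[M_0] = X_0^2 − 0 = 61^2 = 3721. Also E[M_τ] = E[X_τ^2] − E[τ]. The walk exits at 0 or 153, with P(hit 153 first) = 61/153, so E[X_τ^2] = 153^2 · 61/153 + 0 = 9333. Thus E[τ] = E[X_τ^2] − E[M_τ] = 9333 − 3721 = 5612 = 61(153 − 61) = 5612.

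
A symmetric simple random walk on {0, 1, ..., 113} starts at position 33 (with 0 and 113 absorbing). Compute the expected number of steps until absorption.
E[τ | X_0 = 33] = 2640

Let v_k = E[τ | X_0 = k]. Boundary: v_0 = v_113 = 0. Recurrence: v_k = 1 + (v_{k-1} + v_{k+1})/2 for 1 ≤ k ≤ 112. The particular solution to v_k − (v_{k-1} + v_{k+1})/2 = 1 is v_k = −k^2. Adding homogeneous solution A + B k and matching boundaries gives v_k = k (113 − k). Substituting k = 33: v_33 = 33 · 80 = 2640.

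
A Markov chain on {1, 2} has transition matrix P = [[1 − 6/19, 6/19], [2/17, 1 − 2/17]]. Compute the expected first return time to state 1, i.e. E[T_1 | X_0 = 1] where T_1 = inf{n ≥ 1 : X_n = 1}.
E[T_1 | X_0 = 1] = 1/π_1 = 70/19

For an irreducible recurrent Markov chain with stationary distribution π, E[T_i | X_0 = i] = 1/π_i (Kac's formula). Here π_1 = (2/17)/(6/19 + 2/17) = (2/17)/(140/323) = 19/70, so E[T_1 | X_0 = 1] = 1/π_1 = (6/19 + 2/17)/(2/17) = (140/323)/(2/17) = 70/19.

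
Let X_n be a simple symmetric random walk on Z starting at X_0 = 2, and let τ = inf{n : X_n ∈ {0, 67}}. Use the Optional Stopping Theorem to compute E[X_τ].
E[X_τ] = 2

X_n is a martingale and τ is a bounded-mean stopping time (indeed τ is finite a.s. with bounded expectation since the walk is in a bounded region). By the OST, E[X_τ] = E[X_0] = 2. Equivalently: E[X_τ] = 67 · P(hit 67 first) + 0 · P(hit 0 first) = 67 · (2/67) = 2.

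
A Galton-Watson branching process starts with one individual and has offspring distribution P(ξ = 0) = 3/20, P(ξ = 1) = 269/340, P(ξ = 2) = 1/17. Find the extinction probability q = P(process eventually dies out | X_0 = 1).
q = 1

Mean offspring μ = 0·3/20 + 1·269/340 + 2·1/17 = 309/340 ≤ 1. For μ ≤ 1 with offspring not concentrated at 1, the Galton-Watson process goes extinct almost surely, so q = 1.
(Algebraic check: The pgf is f(s) = 3/20 + 269/340·s + 1/17·s². The extinction probability q is the smallest fixed point of f in [0, 1]. Setting s = f(s):
  1/17·s² + (269/340 − 1)·s + 3/20 = 0
  1/17·s² − (3/20 + 1/17)·s + 3/20 = 0
which factors as (s − 1)·(1/17·s − 3/20) = 0, giving roots s = 1 and s = (3/20)/(1/17) = 51/20. Since 51/20 ≥ 1, the smallest root in [0, 1] is s = 1.)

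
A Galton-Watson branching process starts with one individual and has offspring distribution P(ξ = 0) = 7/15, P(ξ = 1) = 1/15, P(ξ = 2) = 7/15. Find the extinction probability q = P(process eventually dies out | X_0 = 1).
q = 1

Mean offspring μ = 0·7/15 + 1·1/15 + 2·7/15 = 1 ≤ 1. For μ ≤ 1 with offspring not concentrated at 1, the Galton-Watson process goes extinct almost surely, so q = 1.
(Algebraic check: The pgf is f(s) = 7/15 + 1/15·s + 7/15·s². The extinction probability q is the smallest fixed point of f in [0, 1]. Setting s = f(s):
  7/15·s² + (1/15 − 1)·s + 7/15 = 0
  7/15·s² − (7/15 + 7/15)·s + 7/15 = 0
which factors as (s − 1)·(7/15·s − 7/15) = 0, giving roots s = 1 and s = (7/15)/(7/15) = 1. Since 1 ≥ 1, the smallest root in [0, 1] is s = 1.)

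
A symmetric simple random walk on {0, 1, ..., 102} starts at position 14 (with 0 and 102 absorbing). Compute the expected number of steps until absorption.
E[τ | X_0 = 14] = 1232

Let v_k = E[τ | X_0 = k]. Boundary: v_0 = v_102 = 0. Recurrence: v_k = 1 + (v_{k-1} + v_{k+1})/2 for 1 ≤ k ≤ 101. The particular solution to v_k − (v_{k-1} + v_{k+1})/2 = 1 is v_k = −k^2. Adding homogeneous solution A + B k and matching boundaries gives v_k = k (102 − k). Substituting k = 14: v_14 = 14 · 88 = 1232.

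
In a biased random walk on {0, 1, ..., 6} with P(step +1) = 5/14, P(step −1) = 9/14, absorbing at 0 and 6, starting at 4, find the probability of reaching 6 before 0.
P(hit 6 before 0) = (1 − (9/5)^4) / (1 − (9/5)^6) = 2650/9211

Let u_k denote P(reach 6 before 0 | start at k). Boundary: u_0 = 0, u_6 = 1. Recurrence: u_k = 5/14·u_{k+1} + 9/14·u_{k-1} for 1 ≤ k ≤ 5. Try u_k = A + B·r^k with r = q/p = (9/14)/(5/14) = 9/5. Substitution satisfies the recurrence; boundary conditions give:
  u_k = (1 − r^k) / (1 − r^N) = (1 − (9/5)^4) / (1 − (9/5)^6) = 2650/9211.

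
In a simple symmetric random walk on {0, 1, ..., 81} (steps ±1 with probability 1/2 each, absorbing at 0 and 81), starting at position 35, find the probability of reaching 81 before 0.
P(hit 81 before 0) = 35/81

Let u_k = P(hit 81 before 0 | start at k). Then u_0 = 0, u_81 = 1, and u_k = u_{k-1}/2 + u_{k+1}/2 for 1 ≤ k ≤ 80. This harmonic recurrence is solved by u_k = k/81, giving u_35 = 35/81.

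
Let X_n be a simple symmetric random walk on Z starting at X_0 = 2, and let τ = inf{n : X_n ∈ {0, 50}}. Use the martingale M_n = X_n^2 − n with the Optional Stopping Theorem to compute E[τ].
E[τ] = 96

M_n = X_n^2 − n is a martingale (since E[X_{n+1}^2 | F_n] = X_n^2 + 1). By OST (τ has finite mean in a bounded region), E[M_τ] = E[M_0] = X_0^2 − 0 = 2^2 = 4. Also E[M_τ] = E[X_τ^2] − E[τ]. The walk exits at 0 or 50, with P(hit 50 first) = 2/50, so E[X_τ^2] = 50^2 · 2/50 + 0 = 100. Thus E[τ] = E[X_τ^2] − E[M_τ] = 100 − 4 = 96 = 2(50 − 2) = 96.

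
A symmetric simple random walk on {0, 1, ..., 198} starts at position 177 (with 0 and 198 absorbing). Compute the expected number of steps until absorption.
E[τ | X_0 = 177] = 3717

Let v_k = E[τ | X_0 = k]. Boundary: v_0 = v_198 = 0. Recurrence: v_k = 1 + (v_{k-1} + v_{k+1})/2 for 1 ≤ k ≤ 197. The particular solution to v_k − (v_{k-1} + v_{k+1})/2 = 1 is v_k = −k^2. Adding homogeneous solution A + B k and matching boundaries gives v_k = k (198 − k). Substituting k = 177: v_177 = 177 · 21 = 3717.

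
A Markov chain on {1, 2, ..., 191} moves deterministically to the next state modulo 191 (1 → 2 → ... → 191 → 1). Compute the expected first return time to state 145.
E[T_145 | X_0 = 145] = 191

The chain cycles deterministically, so starting at state 145 it returns in exactly 191 steps. Equivalently, the stationary distribution is uniform π_j = 1/191 for every state j, so by Kac's formula E[T_145] = 1/π_145 = 191.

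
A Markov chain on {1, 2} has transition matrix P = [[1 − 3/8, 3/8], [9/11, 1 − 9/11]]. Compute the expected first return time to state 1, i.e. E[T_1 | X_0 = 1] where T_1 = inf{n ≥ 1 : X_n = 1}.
E[T_1 | X_0 = 1] = 1/π_1 = 35/24

For an irreducible recurrent Markov chain with stationary distribution π, E[T_i | X_0 = i] = 1/π_i (Kac's formula). Here π_1 = (9/11)/(3/8 + 9/11) = (9/11)/(105/88) = 24/35, so E[T_1 | X_0 = 1] = 1/π_1 = (3/8 + 9/11)/(9/11) = (105/88)/(9/11) = 35/24.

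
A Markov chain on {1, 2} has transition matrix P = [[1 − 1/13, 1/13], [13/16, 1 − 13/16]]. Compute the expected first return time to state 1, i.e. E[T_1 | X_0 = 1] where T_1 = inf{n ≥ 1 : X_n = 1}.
E[T_1 | X_0 = 1] = 1/π_1 = 185/169

For an irreducible recurrent Markov chain with stationary distribution π, E[T_i | X_0 = i] = 1/π_i (Kac's formula). Here π_1 = (13/16)/(1/13 + 13/16) = (13/16)/(185/208) = 169/185, so E[T_1 | X_0 = 1] = 1/π_1 = (1/13 + 13/16)/(13/16) = (185/208)/(13/16) = 185/169.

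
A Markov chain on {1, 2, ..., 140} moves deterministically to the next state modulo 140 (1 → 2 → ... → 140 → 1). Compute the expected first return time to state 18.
E[T_18 | X_0 = 18] = 140

The chain cycles deterministically, so starting at state 18 it returns in exactly 140 steps. Equivalently, the stationary distribution is uniform π_j = 1/140 for every state j, so by Kac's formula E[T_18] = 1/π_18 = 140.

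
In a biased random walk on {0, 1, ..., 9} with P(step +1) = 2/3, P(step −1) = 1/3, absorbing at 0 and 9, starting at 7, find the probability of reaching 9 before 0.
P(hit 9 before 0) = (1 − (1/2)^7) / (1 − (1/2)^9) = 508/511

Let u_k denote P(reach 9 before 0 | start at k). Boundary: u_0 = 0, u_9 = 1. Recurrence: u_k = 2/3·u_{k+1} + 1/3·u_{k-1} for 1 ≤ k ≤ 8. Try u_k = A + B·r^k with r = q/p = (1/3)/(2/3) = 1/2. Substitution satisfies the recurrence; boundary conditions give:
  u_k = (1 − r^k) / (1 − r^N) = (1 − (1/2)^7) / (1 − (1/2)^9) = 508/511.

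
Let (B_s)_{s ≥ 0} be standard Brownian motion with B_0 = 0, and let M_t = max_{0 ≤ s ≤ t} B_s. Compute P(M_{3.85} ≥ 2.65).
P(M_{3.85} ≥ 2.65) = 2·P(B_{3.85} ≥ 2.65) = 2(1 − Φ(2.65/√3.85)) ≈ 0.1768

By the reflection principle for Brownian motion, P(M_t ≥ a) = 2 · P(B_t ≥ a) for a ≥ 0. Since B_t ~ N(0, t), P(B_t ≥ 2.65) = 1 − Φ(2.65/√t) = 1 − Φ(2.65/√3.85) = 1 − Φ(1.3506). So
  P(M_{3.85} ≥ 2.65) = 2(1 − Φ(1.3506)) ≈ 0.1768.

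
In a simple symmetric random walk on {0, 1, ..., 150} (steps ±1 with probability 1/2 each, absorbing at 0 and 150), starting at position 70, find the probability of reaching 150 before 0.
P(hit 150 before 0) = 70/150 = 7/15

Let u_k = P(hit 150 before 0 | start at k). Then u_0 = 0, u_150 = 1, and u_k = u_{k-1}/2 + u_{k+1}/2 for 1 ≤ k ≤ 149. This harmonic recurrence is solved by u_k = k/150, giving u_70 = 70/150 = 7/15.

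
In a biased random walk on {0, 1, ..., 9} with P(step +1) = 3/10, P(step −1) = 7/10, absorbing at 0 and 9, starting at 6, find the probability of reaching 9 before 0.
P(hit 9 before 0) = (1 − (7/3)^6) / (1 − (7/3)^9) = 9990/127639

Let u_k denote P(reach 9 before 0 | start at k). Boundary: u_0 = 0, u_9 = 1. Recurrence: u_k = 3/10·u_{k+1} + 7/10·u_{k-1} for 1 ≤ k ≤ 8. Try u_k = A + B·r^k with r = q/p = (7/10)/(3/10) = 7/3. Substitution satisfies the recurrence; boundary conditions give:
  u_k = (1 − r^k) / (1 − r^N) = (1 − (7/3)^6) / (1 − (7/3)^9) = 9990/127639.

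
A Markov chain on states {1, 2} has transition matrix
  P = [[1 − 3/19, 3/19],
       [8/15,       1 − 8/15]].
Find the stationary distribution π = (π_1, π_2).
π_1 = 152/197, π_2 = 45/197

Solve πP = π with π_1 + π_2 = 1. From πP = π: π_1 · (1 − 3/19) + π_2 · 8/15 = π_1 ⇒ π_2 · 8/15 = π_1 · 3/19 ⇒ π_2/π_1 = (3/19)/(8/15) = 45/152. Together with π_1 + π_2 = 1:
  π_1 = (8/15)/(3/19 + 8/15) = (8/15)/(197/285) = 152/197,
  π_2 = (3/19)/(3/19 + 8/15) = (3/19)/(197/285) = 45/197.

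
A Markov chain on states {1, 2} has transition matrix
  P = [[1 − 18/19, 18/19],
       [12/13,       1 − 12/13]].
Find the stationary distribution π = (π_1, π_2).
π_1 = 38/77, π_2 = 39/77

Solve πP = π with π_1 + π_2 = 1. From πP = π: π_1 · (1 − 18/19) + π_2 · 12/13 = π_1 ⇒ π_2 · 12/13 = π_1 · 18/19 ⇒ π_2/π_1 = (18/19)/(12/13) = 39/38. Together with π_1 + π_2 = 1:
  π_1 = (12/13)/(18/19 + 12/13) = (12/13)/(462/247) = 38/77,
  π_2 = (18/19)/(18/19 + 12/13) = (18/19)/(462/247) = 39/77.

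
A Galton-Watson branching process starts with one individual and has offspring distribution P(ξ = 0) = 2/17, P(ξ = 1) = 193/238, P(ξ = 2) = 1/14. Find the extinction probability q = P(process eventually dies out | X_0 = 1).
q = 1

Mean offspring μ = 0·2/17 + 1·193/238 + 2·1/14 = 227/238 ≤ 1. For μ ≤ 1 with offspring not concentrated at 1, the Galton-Watson process goes extinct almost surely, so q = 1.
(Algebraic check: The pgf is f(s) = 2/17 + 193/238·s + 1/14·s². The extinction probability q is the smallest fixed point of f in [0, 1]. Setting s = f(s):
  1/14·s² + (193/238 − 1)·s + 2/17 = 0
  1/14·s² − (2/17 + 1/14)·s + 2/17 = 0
which factors as (s − 1)·(1/14·s − 2/17) = 0, giving roots s = 1 and s = (2/17)/(1/14) = 28/17. Since 28/17 ≥ 1, the smallest root in [0, 1] is s = 1.)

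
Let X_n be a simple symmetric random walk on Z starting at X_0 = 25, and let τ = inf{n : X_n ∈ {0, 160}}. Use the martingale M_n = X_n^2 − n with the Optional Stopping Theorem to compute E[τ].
E[τ] = 3375

M_n = X_n^2 − n is a martingale (since E[X_{n+1}^2 | F_n] = X_n^2 + 1). By OST (τ has finite mean in a bounded region), E[M_τ] = E[M_0] = X_0^2 − 0 = 25^2 = 625. Also E[M_τ] = E[X_τ^2] − E[τ]. The walk exits at 0 or 160, with P(hit 160 first) = 25/160, so E[X_τ^2] = 160^2 · 25/160 + 0 = 4000. Thus E[τ] = E[X_τ^2] − E[M_τ] = 4000 − 625 = 3375 = 25(160 − 25) = 3375.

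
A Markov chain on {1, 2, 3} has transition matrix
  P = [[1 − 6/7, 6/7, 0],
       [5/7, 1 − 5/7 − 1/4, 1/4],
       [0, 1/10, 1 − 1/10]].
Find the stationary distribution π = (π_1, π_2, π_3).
π = (5/26, 3/13, 15/26)

This is a birth-death chain on three states, which satisfies detailed balance: π_1 · P_{12} = π_2 · P_{21} and π_2 · P_{23} = π_3 · P_{32}.
From π_1 · 6/7 = π_2 · 5/7: π_2/π_1 = (6/7)/(5/7) = 6/5.
From π_2 · 1/4 = π_3 · 1/10: π_3/π_2 = (1/4)/(1/10) = 5/2.
Take π_1 proportional to 1; then unnormalized π = (1, 6/5, 3). Normalize by dividing by the sum 26/5:
  π = (5/26, 3/13, 15/26).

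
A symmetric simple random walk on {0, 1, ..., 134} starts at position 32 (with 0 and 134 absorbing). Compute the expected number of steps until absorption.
E[τ | X_0 = 32] = 3264

Let v_k = E[τ | X_0 = k]. Boundary: v_0 = v_134 = 0. Recurrence: v_k = 1 + (v_{k-1} + v_{k+1})/2 for 1 ≤ k ≤ 133. The particular solution to v_k − (v_{k-1} + v_{k+1})/2 = 1 is v_k = −k^2. Adding homogeneous solution A + B k and matching boundaries gives v_k = k (134 − k). Substituting k = 32: v_32 = 32 · 102 = 3264.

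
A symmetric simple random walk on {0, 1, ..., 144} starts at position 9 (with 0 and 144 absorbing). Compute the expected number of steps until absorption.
E[τ | X_0 = 9] = 1215

Let v_k = E[τ | X_0 = k]. Boundary: v_0 = v_144 = 0. Recurrence: v_k = 1 + (v_{k-1} + v_{k+1})/2 for 1 ≤ k ≤ 143. The particular solution to v_k − (v_{k-1} + v_{k+1})/2 = 1 is v_k = −k^2. Adding homogeneous solution A + B k and matching boundaries gives v_k = k (144 − k). Substituting k = 9: v_9 = 9 · 135 = 1215.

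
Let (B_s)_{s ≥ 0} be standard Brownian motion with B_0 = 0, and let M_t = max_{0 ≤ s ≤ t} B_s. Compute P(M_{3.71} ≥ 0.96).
P(M_{3.71} ≥ 0.96) = 2·P(B_{3.71} ≥ 0.96) = 2(1 − Φ(0.96/√3.71)) ≈ 0.6182

By the reflection principle for Brownian motion, P(M_t ≥ a) = 2 · P(B_t ≥ a) for a ≥ 0. Since B_t ~ N(0, t), P(B_t ≥ 0.96) = 1 − Φ(0.96/√t) = 1 − Φ(0.96/√3.71) = 1 − Φ(0.4984). So
  P(M_{3.71} ≥ 0.96) = 2(1 − Φ(0.4984)) ≈ 0.6182.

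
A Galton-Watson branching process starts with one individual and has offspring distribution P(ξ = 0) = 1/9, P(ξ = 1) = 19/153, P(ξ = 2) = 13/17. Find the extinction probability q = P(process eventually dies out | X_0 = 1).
q = 17/117

The pgf is f(s) = 1/9 + 19/153·s + 13/17·s². The extinction probability q is the smallest fixed point of f in [0, 1]. Setting s = f(s):
  13/17·s² + (19/153 − 1)·s + 1/9 = 0
  13/17·s² − (1/9 + 13/17)·s + 1/9 = 0
which factors as (s − 1)·(13/17·s − 1/9) = 0, giving roots s = 1 and s = (1/9)/(13/17) = 17/117.
Mean offspring μ = 19/153 + 2·13/17 = 253/153 > 1 (supercritical), so q < 1. The extinction probability is the smaller root: q = (1/9)/(13/17) = 17/117.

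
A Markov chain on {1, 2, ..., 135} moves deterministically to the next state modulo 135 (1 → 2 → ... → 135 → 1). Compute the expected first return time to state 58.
E[T_58 | X_0 = 58] = 135

The chain cycles deterministically, so starting at state 58 it returns in exactly 135 steps. Equivalently, the stationary distribution is uniform π_j = 1/135 for every state j, so by Kac's formula E[T_58] = 1/π_58 = 135.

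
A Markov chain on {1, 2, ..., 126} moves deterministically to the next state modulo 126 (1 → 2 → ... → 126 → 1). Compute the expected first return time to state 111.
E[T_111 | X_0 = 111] = 126

The chain cycles deterministically, so starting at state 111 it returns in exactly 126 steps. Equivalently, the stationary distribution is uniform π_j = 1/126 for every state j, so by Kac's formula E[T_111] = 1/π_111 = 126.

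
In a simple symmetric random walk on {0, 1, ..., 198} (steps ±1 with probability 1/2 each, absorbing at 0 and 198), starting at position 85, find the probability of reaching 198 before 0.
P(hit 198 before 0) = 85/198

Let u_k = P(hit 198 before 0 | start at k). Then u_0 = 0, u_198 = 1, and u_k = u_{k-1}/2 + u_{k+1}/2 for 1 ≤ k ≤ 197. This harmonic recurrence is solved by u_k = k/198, giving u_85 = 85/198.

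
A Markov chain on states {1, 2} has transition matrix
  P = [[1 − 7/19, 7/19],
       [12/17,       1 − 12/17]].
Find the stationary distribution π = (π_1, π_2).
π_1 = 228/347, π_2 = 119/347

Solve πP = π with π_1 + π_2 = 1. From πP = π: π_1 · (1 − 7/19) + π_2 · 12/17 = π_1 ⇒ π_2 · 12/17 = π_1 · 7/19 ⇒ π_2/π_1 = (7/19)/(12/17) = 119/228. Together with π_1 + π_2 = 1:
  π_1 = (12/17)/(7/19 + 12/17) = (12/17)/(347/323) = 228/347,
  π_2 = (7/19)/(7/19 + 12/17) = (7/19)/(347/323) = 119/347.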